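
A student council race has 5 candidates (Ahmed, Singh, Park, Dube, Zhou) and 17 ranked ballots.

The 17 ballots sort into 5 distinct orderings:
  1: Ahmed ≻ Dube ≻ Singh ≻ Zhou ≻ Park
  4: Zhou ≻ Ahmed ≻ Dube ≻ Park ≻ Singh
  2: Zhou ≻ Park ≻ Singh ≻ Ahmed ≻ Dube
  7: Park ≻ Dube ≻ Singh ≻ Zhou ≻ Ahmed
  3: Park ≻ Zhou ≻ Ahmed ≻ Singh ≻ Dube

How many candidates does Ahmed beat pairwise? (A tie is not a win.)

Ahmed against each rival (17 voters):
Ahmed vs Singh: Singh, 9–8.
Ahmed vs Park: Ahmed is ranked higher on 1+4 = 5 ballots, Park on 12. Park wins 12–5.
Ahmed vs Dube: 1+4+2+3 = 10 for Ahmed, 7 for Dube — Ahmed by 10–7.
Ahmed vs Zhou: Zhou, 16–1.
Ahmed beats Dube; loses to Singh, Park, Zhou — 1 pairwise win.

1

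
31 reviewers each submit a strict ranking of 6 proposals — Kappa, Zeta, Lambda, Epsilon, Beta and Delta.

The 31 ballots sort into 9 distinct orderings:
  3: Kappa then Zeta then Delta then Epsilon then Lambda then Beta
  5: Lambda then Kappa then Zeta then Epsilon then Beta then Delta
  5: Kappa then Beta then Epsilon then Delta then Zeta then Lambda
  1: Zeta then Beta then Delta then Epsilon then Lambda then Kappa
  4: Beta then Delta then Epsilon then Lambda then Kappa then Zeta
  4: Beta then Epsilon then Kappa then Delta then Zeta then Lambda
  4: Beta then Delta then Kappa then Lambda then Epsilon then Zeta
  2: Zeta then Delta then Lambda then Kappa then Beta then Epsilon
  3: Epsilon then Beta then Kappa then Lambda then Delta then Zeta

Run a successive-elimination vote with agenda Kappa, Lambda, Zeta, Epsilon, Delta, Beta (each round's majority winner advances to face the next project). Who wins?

Round 1: Kappa vs Lambda — 19–12, Kappa advances.
Round 2: Kappa vs Zeta — 28–3, Kappa advances.
Round 3: Kappa vs Epsilon — 19–12, Kappa advances.
Round 4: Kappa vs Delta — 20–11, Kappa advances.
Round 5: Kappa vs Beta — 15–16, Beta advances.
The agenda winner is Beta.

Beta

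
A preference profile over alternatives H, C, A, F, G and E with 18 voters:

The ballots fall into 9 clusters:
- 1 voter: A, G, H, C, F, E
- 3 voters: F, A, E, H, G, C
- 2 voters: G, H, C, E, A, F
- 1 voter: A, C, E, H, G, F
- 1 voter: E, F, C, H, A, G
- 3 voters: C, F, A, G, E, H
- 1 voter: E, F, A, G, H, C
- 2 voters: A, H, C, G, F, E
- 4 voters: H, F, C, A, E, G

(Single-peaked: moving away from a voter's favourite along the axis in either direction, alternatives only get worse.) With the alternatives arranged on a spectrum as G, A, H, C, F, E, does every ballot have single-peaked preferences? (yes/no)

Axis positions: G=1, A=2, H=3, C=4, F=5, E=6.
Cluster 1 (peak A at position 2): ranking walks positions 2-1-3-4-5-6, expanding outward from the peak — single-peaked.
Cluster 2: ranking walks positions 5-2-6-3-1-4; A is ranked above C even though C lies between A and the peak F on the axis — preferences dip and rise again. Not single-peaked.
Cluster 3: ranking walks positions 1-3-4-6-2-5; H is ranked above A even though A lies between H and the peak G on the axis — preferences dip and rise again. Not single-peaked.
Cluster 4: ranking walks positions 2-4-6-3-1-5; C is ranked above H even though H lies between C and the peak A on the axis — preferences dip and rise again. Not single-peaked.
Cluster 5 (peak E at position 6): ranking walks positions 6-5-4-3-2-1, expanding outward from the peak — single-peaked.
Cluster 6: ranking walks positions 4-5-2-1-6-3; A is ranked above H even though H lies between A and the peak C on the axis — preferences dip and rise again. Not single-peaked.
Cluster 7: ranking walks positions 6-5-2-1-3-4; A is ranked above C even though C lies between A and the peak E on the axis — preferences dip and rise again. Not single-peaked.
Cluster 8 (peak A at position 2): ranking walks positions 2-3-4-1-5-6, expanding outward from the peak — single-peaked.
Cluster 9: ranking walks positions 3-5-4-2-6-1; F is ranked above C even though C lies between F and the peak H on the axis — preferences dip and rise again. Not single-peaked.
Cluster 2 violates single-peakedness, so the profile is not single-peaked on this axis.

no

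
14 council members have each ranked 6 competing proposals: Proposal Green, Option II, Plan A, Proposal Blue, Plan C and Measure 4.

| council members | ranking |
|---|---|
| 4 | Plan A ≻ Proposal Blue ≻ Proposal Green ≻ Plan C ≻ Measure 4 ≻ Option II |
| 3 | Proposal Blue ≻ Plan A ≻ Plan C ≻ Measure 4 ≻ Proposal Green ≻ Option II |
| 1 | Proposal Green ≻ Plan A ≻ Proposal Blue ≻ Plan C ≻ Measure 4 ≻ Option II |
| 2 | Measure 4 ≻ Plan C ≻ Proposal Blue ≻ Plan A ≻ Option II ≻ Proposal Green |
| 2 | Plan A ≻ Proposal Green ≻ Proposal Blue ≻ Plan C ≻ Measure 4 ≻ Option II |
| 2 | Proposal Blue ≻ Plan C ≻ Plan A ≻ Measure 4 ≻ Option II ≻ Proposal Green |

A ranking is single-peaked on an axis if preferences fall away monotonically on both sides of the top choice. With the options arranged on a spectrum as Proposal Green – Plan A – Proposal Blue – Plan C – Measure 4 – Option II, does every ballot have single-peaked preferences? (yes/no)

yes

Axis positions: Proposal Green=1, Plan A=2, Proposal Blue=3, Plan C=4, Measure 4=5, Option II=6.
Ballot type 1 (peak Plan A at position 2): ranking walks positions 2-3-1-4-5-6, expanding outward from the peak — single-peaked.
Ballot type 2 (peak Proposal Blue at position 3): ranking walks positions 3-2-4-5-1-6, expanding outward from the peak — single-peaked.
Ballot type 3 (peak Proposal Green at position 1): ranking walks positions 1-2-3-4-5-6, expanding outward from the peak — single-peaked.
Ballot type 4 (peak Measure 4 at position 5): ranking walks positions 5-4-3-2-6-1, expanding outward from the peak — single-peaked.
Ballot type 5 (peak Plan A at position 2): ranking walks positions 2-1-3-4-5-6, expanding outward from the peak — single-peaked.
Ballot type 6 (peak Proposal Blue at position 3): ranking walks positions 3-4-2-5-6-1, expanding outward from the peak — single-peaked.
Every ranking is single-peaked on this axis.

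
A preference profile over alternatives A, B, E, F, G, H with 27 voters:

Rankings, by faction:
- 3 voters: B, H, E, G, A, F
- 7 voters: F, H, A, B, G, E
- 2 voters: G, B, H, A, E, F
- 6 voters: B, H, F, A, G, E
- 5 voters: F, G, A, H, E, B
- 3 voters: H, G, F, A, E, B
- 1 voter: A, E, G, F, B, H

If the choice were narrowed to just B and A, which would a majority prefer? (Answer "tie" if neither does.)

A

Ballots ranking B above A: 3 + 2 + 6 = 11.
Ballots ranking A above B: 27 − 11 = 16.
A wins the head-to-head 16–11.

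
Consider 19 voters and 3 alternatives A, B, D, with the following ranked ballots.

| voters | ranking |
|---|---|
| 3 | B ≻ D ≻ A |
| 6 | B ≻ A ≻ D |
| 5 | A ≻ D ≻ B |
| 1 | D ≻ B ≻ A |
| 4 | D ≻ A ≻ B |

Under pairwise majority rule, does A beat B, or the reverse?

Ballots ranking A above B: 5 + 4 = 9.
Ballots ranking B above A: 19 − 9 = 10.
B wins the head-to-head 10–9.

B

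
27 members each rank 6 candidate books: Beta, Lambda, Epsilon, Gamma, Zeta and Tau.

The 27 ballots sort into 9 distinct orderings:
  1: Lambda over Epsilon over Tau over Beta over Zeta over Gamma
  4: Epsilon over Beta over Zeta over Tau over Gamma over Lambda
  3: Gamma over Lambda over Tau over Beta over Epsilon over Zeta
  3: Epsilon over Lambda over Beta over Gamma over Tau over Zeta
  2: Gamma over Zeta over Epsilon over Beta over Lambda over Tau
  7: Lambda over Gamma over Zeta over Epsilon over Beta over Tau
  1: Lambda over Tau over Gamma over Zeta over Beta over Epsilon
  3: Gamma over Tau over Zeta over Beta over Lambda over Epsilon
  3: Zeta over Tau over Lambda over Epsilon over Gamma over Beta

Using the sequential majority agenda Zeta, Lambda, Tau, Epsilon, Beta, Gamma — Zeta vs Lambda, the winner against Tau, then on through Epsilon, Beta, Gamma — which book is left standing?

Lambda

Round 1: Zeta vs Lambda — 12–15, Lambda advances.
Round 2: Lambda vs Tau — 17–10, Lambda advances.
Round 3: Lambda vs Epsilon — 18–9, Lambda advances.
Round 4: Lambda vs Beta — 18–9, Lambda advances.
Round 5: Lambda vs Gamma — 15–12, Lambda advances.
Lambda survives the agenda.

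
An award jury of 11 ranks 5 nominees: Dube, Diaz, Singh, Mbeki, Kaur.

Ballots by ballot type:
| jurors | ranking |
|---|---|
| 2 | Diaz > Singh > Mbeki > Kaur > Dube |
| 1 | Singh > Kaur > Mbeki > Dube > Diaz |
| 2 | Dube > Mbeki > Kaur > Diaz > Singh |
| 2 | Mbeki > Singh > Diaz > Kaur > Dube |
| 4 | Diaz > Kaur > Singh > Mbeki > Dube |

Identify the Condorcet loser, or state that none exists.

Dube

Head-to-head results (11 jurors):
Dube–Diaz: Diaz 8–3.
Dube vs Singh: Singh wins 9–2.
Dube vs Mbeki: 2 for Dube, 9 for Mbeki — Mbeki by 9–2.
Dube–Kaur: Kaur 9–2.
Diaz vs Singh: Diaz preferred on 2+2+4 = 8 ballots; Diaz wins 8–3.
Diaz vs Mbeki: Diaz preferred on 2+4 = 6 ballots; Diaz wins 6–5.
Diaz vs Kaur: Diaz wins 8–3.
Singh vs Mbeki: Singh is ranked higher on 2+1+4 = 7 ballots, Mbeki on 4. Singh wins 7–4.
Singh–Kaur: Kaur 6–5.
Mbeki vs Kaur: Mbeki, 6–5.
Dube is beaten in every head-to-head and is the Condorcet loser.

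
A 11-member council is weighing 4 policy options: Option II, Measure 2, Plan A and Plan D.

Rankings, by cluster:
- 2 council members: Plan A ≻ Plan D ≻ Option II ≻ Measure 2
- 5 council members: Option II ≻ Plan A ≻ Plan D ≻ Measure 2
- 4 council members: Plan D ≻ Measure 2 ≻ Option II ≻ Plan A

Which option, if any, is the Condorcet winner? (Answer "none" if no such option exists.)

Pairwise majorities:
Option II vs Measure 2: Option II preferred on 2+5 = 7 ballots; Option II wins 7–4.
Option II vs Plan A: Option II preferred on 5+4 = 9 ballots; Option II wins 9–2.
Option II vs Plan D: Option II is ranked higher on 5 ballots, Plan D on 6. Plan D wins 6–5.
Measure 2 vs Plan A: 4 to 7, Plan A.
Measure 2 vs Plan D: 0 to 11, Plan D.
Plan A vs Plan D: 2+5 = 7 for Plan A, 4 for Plan D — Plan A by 7–4.
No option is unbeaten: Option II loses to Plan D; Measure 2 loses to Option II; Plan A loses to Option II; Plan D loses to Plan A. In particular Option II beats Plan A beats Plan D beats Option II is a majority cycle — no Condorcet winner exists.

none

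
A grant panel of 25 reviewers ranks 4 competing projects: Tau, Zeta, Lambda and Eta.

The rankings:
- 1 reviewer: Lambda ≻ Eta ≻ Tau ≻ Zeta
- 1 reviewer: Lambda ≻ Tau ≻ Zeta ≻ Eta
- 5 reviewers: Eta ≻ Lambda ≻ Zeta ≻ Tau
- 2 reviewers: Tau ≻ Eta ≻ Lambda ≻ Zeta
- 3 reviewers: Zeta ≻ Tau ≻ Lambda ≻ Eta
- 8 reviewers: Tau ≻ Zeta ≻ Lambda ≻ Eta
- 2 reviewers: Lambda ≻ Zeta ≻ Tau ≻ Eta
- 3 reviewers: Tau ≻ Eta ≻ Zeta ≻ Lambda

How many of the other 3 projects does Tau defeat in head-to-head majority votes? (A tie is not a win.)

3

Tau against each rival (25 reviewers):
Tau vs Zeta: Tau, 15–10.
Tau vs Lambda: Tau preferred on 2+3+8+3 = 16 ballots; Tau wins 16–9.
Tau vs Eta: Tau wins 19–6.
Tau beats Zeta, Lambda, Eta — 3 pairwise wins.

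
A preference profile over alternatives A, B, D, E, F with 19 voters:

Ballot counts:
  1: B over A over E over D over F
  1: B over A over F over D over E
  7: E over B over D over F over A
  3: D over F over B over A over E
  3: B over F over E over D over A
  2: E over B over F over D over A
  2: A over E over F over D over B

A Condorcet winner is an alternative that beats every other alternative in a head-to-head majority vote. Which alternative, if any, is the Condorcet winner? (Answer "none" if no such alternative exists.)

E

Check each pair by majority over 19 ballots:
A–B: B 17–2.
A–D: D 15–4.
A vs E: E, 12–7.
A vs F: F, 15–4.
B–D: B 14–5.
B–E: E 11–8.
B vs F: B, 14–5.
D vs E: E, 15–4.
D–F: D 11–8.
E vs F: E wins 12–7.
E defeats every rival head-to-head and is the Condorcet winner.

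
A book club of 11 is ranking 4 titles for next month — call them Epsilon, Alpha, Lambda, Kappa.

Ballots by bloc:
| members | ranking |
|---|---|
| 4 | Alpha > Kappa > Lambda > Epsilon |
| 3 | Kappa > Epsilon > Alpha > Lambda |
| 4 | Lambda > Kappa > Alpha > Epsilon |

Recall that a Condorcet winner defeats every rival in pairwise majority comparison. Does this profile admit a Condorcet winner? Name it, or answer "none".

Kappa

Check each pair by majority over 11 ballots:
Epsilon vs Alpha: Alpha wins 8–3.
Epsilon vs Lambda: 3 for Epsilon, 8 for Lambda — Lambda by 8–3.
Epsilon vs Kappa: 0 for Epsilon, 11 for Kappa — Kappa by 11–0.
Alpha–Lambda: Alpha 7–4.
Alpha vs Kappa: Kappa wins 7–4.
Lambda–Kappa: Kappa 7–4.
Kappa beats each of Epsilon, Alpha, Lambda — Kappa is the Condorcet winner.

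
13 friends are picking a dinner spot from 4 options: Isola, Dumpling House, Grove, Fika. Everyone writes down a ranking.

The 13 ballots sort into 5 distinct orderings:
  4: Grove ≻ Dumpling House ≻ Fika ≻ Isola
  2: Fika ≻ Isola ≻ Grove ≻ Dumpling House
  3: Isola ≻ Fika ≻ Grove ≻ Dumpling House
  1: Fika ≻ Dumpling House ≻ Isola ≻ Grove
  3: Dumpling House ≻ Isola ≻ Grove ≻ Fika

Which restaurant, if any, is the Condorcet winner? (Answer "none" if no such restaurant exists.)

Head-to-head results (13 friends):
Isola vs Dumpling House: Isola is ranked higher on 2+3 = 5 ballots, Dumpling House on 8. Dumpling House wins 8–5.
Isola vs Grove: 2+3+1+3 = 9 for Isola, 4 for Grove — Isola by 9–4.
Isola vs Fika: Isola preferred on 3+3 = 6 ballots; Fika wins 7–6.
Dumpling House vs Grove: 1+3 = 4 for Dumpling House, 9 for Grove — Grove by 9–4.
Dumpling House vs Fika: Dumpling House preferred on 4+3 = 7 ballots; Dumpling House wins 7–6.
Grove vs Fika: Grove preferred on 4+3 = 7 ballots; Grove wins 7–6.
No restaurant is unbeaten: Isola loses to Dumpling House; Dumpling House loses to Grove; Grove loses to Isola; Fika loses to Dumpling House. In particular Isola beats Grove beats Dumpling House beats Isola is a majority cycle — no Condorcet winner exists.

none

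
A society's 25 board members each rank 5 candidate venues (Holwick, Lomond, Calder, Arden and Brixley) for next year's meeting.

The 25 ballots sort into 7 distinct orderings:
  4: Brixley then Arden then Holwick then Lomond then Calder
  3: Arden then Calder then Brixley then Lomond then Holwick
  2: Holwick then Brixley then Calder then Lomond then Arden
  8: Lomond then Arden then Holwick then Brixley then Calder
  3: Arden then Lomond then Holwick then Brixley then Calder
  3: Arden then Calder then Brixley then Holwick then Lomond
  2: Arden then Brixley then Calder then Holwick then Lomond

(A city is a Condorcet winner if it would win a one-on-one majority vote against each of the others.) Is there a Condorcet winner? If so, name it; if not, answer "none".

Pairwise majorities:
Holwick vs Lomond: Lomond wins 14–11.
Holwick vs Calder: Holwick, 17–8.
Holwick vs Arden: Arden wins 23–2.
Holwick–Brixley: Holwick 13–12.
Lomond vs Calder: Lomond wins 15–10.
Lomond–Arden: Arden 15–10.
Lomond vs Brixley: Brixley, 14–11.
Calder vs Arden: Arden wins 23–2.
Calder vs Brixley: Brixley wins 19–6.
Arden–Brixley: Arden 19–6.
Arden wins every pairwise contest, so Arden is the Condorcet winner.

Arden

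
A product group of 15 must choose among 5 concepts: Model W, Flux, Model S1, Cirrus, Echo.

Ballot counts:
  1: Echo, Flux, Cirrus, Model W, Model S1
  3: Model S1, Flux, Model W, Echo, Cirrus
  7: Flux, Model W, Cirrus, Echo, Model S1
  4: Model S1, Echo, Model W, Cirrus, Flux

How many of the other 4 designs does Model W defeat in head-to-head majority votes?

3

Model W against each rival (15 engineers):
Model W vs Flux: Flux, 11–4.
Model W vs Model S1: Model W, 8–7.
Model W vs Cirrus: Model W, 14–1.
Model W–Echo: Model W 10–5.
Model W beats Model S1, Cirrus, Echo; loses to Flux — 3 pairwise wins.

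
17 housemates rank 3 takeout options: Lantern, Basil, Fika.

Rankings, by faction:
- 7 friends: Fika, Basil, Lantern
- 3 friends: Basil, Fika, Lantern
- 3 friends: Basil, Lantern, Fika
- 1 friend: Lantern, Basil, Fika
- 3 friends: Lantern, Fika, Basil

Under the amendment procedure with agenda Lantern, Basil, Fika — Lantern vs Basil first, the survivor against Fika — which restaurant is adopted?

Fika

Round 1: Lantern vs Basil — 4–13, Basil advances.
Round 2: Basil vs Fika — 7–10, Fika advances.
Fika survives the agenda.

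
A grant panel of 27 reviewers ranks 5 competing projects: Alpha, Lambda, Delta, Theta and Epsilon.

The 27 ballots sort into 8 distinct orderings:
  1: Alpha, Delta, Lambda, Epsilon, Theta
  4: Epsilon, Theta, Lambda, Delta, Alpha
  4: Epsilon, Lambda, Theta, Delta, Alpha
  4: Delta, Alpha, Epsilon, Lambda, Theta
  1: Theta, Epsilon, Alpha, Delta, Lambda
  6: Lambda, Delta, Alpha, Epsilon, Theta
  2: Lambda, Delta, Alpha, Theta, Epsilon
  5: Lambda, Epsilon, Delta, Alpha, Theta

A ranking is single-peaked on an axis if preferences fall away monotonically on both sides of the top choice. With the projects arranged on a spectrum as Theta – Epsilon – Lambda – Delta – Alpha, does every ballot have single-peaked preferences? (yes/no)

Axis positions: Theta=1, Epsilon=2, Lambda=3, Delta=4, Alpha=5.
Bloc 1 (peak Alpha at position 5): ranking walks positions 5-4-3-2-1, expanding outward from the peak — single-peaked.
Bloc 2 (peak Epsilon at position 2): ranking walks positions 2-1-3-4-5, expanding outward from the peak — single-peaked.
Bloc 3 (peak Epsilon at position 2): ranking walks positions 2-3-1-4-5, expanding outward from the peak — single-peaked.
Bloc 4: ranking walks positions 4-5-2-3-1; Epsilon is ranked above Lambda even though Lambda lies between Epsilon and the peak Delta on the axis — preferences dip and rise again. Not single-peaked.
Bloc 5: ranking walks positions 1-2-5-4-3; Alpha is ranked above Lambda even though Lambda lies between Alpha and the peak Theta on the axis — preferences dip and rise again. Not single-peaked.
Bloc 6 (peak Lambda at position 3): ranking walks positions 3-4-5-2-1, expanding outward from the peak — single-peaked.
Bloc 7: ranking walks positions 3-4-5-1-2; Theta is ranked above Epsilon even though Epsilon lies between Theta and the peak Lambda on the axis — preferences dip and rise again. Not single-peaked.
Bloc 8 (peak Lambda at position 3): ranking walks positions 3-2-4-5-1, expanding outward from the peak — single-peaked.
Bloc 4 violates single-peakedness, so the profile is not single-peaked on this axis.

no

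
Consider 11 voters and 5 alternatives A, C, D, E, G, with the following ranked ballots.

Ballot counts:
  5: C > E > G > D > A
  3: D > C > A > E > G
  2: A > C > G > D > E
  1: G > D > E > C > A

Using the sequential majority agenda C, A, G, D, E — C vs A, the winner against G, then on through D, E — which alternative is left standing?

Round 1: C vs A — 9–2, C advances.
Round 2: C vs G — 10–1, C advances.
Round 3: C vs D — 7–4, C advances.
Round 4: C vs E — 10–1, C advances.
C survives the agenda.

C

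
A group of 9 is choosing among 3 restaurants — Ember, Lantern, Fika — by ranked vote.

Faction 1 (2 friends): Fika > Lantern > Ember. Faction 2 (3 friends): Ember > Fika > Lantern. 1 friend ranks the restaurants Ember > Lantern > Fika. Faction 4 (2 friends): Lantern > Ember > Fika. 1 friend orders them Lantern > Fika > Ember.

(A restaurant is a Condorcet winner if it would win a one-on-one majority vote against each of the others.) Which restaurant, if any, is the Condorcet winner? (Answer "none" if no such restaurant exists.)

none

Pairwise majorities:
Ember vs Lantern: Lantern, 5–4.
Ember vs Fika: Ember, 6–3.
Lantern vs Fika: Lantern preferred on 1+2+1 = 4 ballots; Fika wins 5–4.
Every restaurant loses at least once (Ember loses to Lantern; Lantern loses to Fika; Fika loses to Ember). The majority relation contains the cycle Ember beats Fika beats Lantern beats Ember, so there is no Condorcet winner.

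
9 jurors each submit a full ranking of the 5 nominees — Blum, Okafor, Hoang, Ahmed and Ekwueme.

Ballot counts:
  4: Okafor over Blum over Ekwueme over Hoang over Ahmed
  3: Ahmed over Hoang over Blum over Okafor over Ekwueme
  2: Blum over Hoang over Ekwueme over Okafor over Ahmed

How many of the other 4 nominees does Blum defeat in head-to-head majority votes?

Blum against each rival (9 jurors):
Blum vs Okafor: Blum, 5–4.
Blum vs Hoang: Blum is ranked higher on 4+2 = 6 ballots, Hoang on 3. Blum wins 6–3.
Blum vs Ahmed: Blum wins 6–3.
Blum vs Ekwueme: Blum is ranked higher on 4+3+2 = 9 ballots, Ekwueme on 0. Blum wins 9–0.
Blum beats Okafor, Hoang, Ahmed, Ekwueme — 4 pairwise wins.

4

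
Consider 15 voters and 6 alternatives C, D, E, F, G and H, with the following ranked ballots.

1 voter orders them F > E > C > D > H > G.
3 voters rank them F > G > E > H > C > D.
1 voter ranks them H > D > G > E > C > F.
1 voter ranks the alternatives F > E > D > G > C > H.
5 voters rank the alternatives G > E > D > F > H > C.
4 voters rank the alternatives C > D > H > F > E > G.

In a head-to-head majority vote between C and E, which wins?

Ballots ranking C above E: 4.
Ballots ranking E above C: 15 − 4 = 11.
E wins the head-to-head 11–4.

E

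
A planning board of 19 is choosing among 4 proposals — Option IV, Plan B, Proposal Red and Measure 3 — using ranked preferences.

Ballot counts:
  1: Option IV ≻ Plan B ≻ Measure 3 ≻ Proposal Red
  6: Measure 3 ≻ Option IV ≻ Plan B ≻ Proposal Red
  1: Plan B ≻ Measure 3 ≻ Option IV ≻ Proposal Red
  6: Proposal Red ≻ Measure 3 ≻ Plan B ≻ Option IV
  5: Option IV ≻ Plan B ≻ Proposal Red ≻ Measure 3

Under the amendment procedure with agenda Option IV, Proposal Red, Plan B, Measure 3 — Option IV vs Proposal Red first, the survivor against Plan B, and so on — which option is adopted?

Measure 3

Round 1: Option IV vs Proposal Red — 13–6, Option IV advances.
Round 2: Option IV vs Plan B — 12–7, Option IV advances.
Round 3: Option IV vs Measure 3 — 6–13, Measure 3 advances.
Measure 3 survives the agenda.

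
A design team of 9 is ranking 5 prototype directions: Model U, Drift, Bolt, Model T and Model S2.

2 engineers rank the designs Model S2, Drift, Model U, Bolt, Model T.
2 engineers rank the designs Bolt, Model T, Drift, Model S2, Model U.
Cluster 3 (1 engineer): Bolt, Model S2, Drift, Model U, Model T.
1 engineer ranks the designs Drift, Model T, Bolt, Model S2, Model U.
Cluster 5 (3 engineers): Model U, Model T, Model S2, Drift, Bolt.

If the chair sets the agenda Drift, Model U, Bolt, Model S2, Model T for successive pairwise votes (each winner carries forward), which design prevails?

Round 1: Drift vs Model U — 6–3, Drift advances.
Round 2: Drift vs Bolt — 6–3, Drift advances.
Round 3: Drift vs Model S2 — 3–6, Model S2 advances.
Round 4: Model S2 vs Model T — 3–6, Model T advances.
Model T survives the agenda.

Model T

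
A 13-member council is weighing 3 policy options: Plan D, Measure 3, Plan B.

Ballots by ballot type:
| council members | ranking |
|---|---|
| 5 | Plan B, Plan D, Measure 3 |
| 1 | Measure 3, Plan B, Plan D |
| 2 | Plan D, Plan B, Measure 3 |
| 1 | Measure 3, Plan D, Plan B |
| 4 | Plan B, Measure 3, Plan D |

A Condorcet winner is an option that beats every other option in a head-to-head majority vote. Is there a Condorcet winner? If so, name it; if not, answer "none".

Plan B

Check each pair by majority over 13 ballots:
Plan D vs Measure 3: Plan D, 7–6.
Plan D vs Plan B: Plan B, 10–3.
Measure 3 vs Plan B: Plan B wins 11–2.
Plan B defeats every rival head-to-head and is the Condorcet winner.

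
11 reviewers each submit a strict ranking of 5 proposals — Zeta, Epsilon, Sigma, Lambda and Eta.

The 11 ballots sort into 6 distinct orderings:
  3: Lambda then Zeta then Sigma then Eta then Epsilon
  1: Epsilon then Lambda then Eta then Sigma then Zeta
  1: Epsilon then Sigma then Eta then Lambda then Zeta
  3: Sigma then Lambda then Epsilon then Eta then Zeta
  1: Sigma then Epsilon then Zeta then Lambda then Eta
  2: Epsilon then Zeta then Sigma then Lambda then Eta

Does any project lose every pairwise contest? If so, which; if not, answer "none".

Eta

Head-to-head results (11 reviewers):
Zeta–Epsilon: Epsilon 8–3.
Zeta–Sigma: Sigma 6–5.
Zeta vs Lambda: Lambda, 8–3.
Zeta vs Eta: Zeta is ranked higher on 3+1+2 = 6 ballots, Eta on 5. Zeta wins 6–5.
Epsilon vs Sigma: Epsilon preferred on 1+1+2 = 4 ballots; Sigma wins 7–4.
Epsilon vs Lambda: Lambda wins 6–5.
Epsilon vs Eta: Epsilon, 8–3.
Sigma vs Lambda: Sigma, 7–4.
Sigma vs Eta: 10 to 1, Sigma.
Lambda–Eta: Lambda 10–1.
Eta is beaten in every head-to-head and is the Condorcet loser.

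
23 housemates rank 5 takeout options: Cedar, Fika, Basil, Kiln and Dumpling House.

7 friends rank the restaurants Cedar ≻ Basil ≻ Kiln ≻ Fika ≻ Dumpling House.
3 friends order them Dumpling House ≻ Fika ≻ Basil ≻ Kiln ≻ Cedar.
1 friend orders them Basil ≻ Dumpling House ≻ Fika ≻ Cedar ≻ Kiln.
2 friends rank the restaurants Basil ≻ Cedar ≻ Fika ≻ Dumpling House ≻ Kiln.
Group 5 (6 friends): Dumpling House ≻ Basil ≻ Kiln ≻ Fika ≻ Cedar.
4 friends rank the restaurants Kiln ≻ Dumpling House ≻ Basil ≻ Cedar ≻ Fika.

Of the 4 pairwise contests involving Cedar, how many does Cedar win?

1

Cedar against each rival (23 friends):
Cedar vs Fika: Cedar preferred on 7+2+4 = 13 ballots; Cedar wins 13–10.
Cedar vs Basil: Cedar preferred on 7 ballots; Basil wins 16–7.
Cedar vs Kiln: Kiln, 13–10.
Cedar vs Dumpling House: Dumpling House, 14–9.
Cedar beats Fika; loses to Basil, Kiln, Dumpling House — 1 pairwise win.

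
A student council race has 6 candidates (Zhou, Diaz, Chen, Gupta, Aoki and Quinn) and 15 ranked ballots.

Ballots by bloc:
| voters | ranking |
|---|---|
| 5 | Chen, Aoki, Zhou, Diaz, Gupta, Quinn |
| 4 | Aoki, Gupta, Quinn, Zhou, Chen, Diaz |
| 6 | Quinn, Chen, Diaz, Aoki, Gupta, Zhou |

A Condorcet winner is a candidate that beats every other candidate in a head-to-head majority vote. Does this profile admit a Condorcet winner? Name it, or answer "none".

none

Check each pair by majority over 15 ballots:
Zhou vs Diaz: Zhou, 9–6.
Zhou–Chen: Chen 11–4.
Zhou vs Gupta: Gupta, 10–5.
Zhou–Aoki: Aoki 15–0.
Zhou–Quinn: Quinn 10–5.
Diaz vs Chen: Chen wins 15–0.
Diaz vs Gupta: Diaz wins 11–4.
Diaz–Aoki: Aoki 9–6.
Diaz–Quinn: Quinn 10–5.
Chen vs Gupta: Chen, 11–4.
Chen vs Aoki: Chen wins 11–4.
Chen–Quinn: Quinn 10–5.
Gupta vs Aoki: Aoki, 15–0.
Gupta vs Quinn: Gupta wins 9–6.
Aoki vs Quinn: Aoki wins 9–6.
No candidate is unbeaten: Zhou loses to Chen; Diaz loses to Zhou; Chen loses to Quinn; Gupta loses to Diaz; Aoki loses to Chen; Quinn loses to Gupta. In particular Zhou beats Diaz beats Gupta beats Zhou is a majority cycle — no Condorcet winner exists.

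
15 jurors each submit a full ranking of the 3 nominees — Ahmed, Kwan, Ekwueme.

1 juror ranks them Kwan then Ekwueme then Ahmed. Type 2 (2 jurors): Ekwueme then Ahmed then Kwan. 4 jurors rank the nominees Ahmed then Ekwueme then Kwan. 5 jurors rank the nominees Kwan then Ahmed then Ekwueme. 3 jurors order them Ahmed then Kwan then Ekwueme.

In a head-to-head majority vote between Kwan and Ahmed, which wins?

Ahmed

Ballots ranking Kwan above Ahmed: 1 + 5 = 6.
Ballots ranking Ahmed above Kwan: 15 − 6 = 9.
Ahmed wins the head-to-head 9–6.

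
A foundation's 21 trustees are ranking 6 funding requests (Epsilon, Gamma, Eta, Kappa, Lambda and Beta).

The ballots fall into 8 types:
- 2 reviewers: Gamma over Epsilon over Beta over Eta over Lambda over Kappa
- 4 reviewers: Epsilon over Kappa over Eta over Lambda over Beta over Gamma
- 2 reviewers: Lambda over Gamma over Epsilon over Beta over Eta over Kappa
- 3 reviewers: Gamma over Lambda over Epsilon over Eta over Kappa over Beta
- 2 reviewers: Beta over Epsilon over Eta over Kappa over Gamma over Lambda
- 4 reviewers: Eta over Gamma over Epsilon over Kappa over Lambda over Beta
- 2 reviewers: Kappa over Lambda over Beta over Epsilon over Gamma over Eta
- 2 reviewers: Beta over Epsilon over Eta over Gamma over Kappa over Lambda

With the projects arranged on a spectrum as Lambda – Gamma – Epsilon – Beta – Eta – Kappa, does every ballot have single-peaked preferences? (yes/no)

no

Axis positions: Lambda=1, Gamma=2, Epsilon=3, Beta=4, Eta=5, Kappa=6.
Type 1 (peak Gamma at position 2): ranking walks positions 2-3-4-5-1-6, expanding outward from the peak — single-peaked.
Type 2: ranking walks positions 3-6-5-1-4-2; Kappa is ranked above Beta even though Beta lies between Kappa and the peak Epsilon on the axis — preferences dip and rise again. Not single-peaked.
Type 3 (peak Lambda at position 1): ranking walks positions 1-2-3-4-5-6, expanding outward from the peak — single-peaked.
Type 4: ranking walks positions 2-1-3-5-6-4; Eta is ranked above Beta even though Beta lies between Eta and the peak Gamma on the axis — preferences dip and rise again. Not single-peaked.
Type 5 (peak Beta at position 4): ranking walks positions 4-3-5-6-2-1, expanding outward from the peak — single-peaked.
Type 6: ranking walks positions 5-2-3-6-1-4; Gamma is ranked above Beta even though Beta lies between Gamma and the peak Eta on the axis — preferences dip and rise again. Not single-peaked.
Type 7: ranking walks positions 6-1-4-3-2-5; Lambda is ranked above Eta even though Eta lies between Lambda and the peak Kappa on the axis — preferences dip and rise again. Not single-peaked.
Type 8 (peak Beta at position 4): ranking walks positions 4-3-5-2-6-1, expanding outward from the peak — single-peaked.
Type 2 violates single-peakedness, so the profile is not single-peaked on this axis.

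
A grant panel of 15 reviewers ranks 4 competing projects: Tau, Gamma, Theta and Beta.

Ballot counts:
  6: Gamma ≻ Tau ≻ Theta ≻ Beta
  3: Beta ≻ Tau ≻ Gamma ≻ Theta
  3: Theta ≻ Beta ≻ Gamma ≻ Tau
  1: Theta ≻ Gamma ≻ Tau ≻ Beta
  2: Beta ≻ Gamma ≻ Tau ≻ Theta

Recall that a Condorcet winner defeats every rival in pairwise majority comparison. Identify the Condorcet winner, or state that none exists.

Check each pair by majority over 15 ballots:
Tau vs Gamma: 3 for Tau, 12 for Gamma — Gamma by 12–3.
Tau vs Theta: 11 to 4, Tau.
Tau vs Beta: Tau preferred on 6+1 = 7 ballots; Beta wins 8–7.
Gamma vs Theta: Gamma is ranked higher on 6+3+2 = 11 ballots, Theta on 4. Gamma wins 11–4.
Gamma vs Beta: 7 to 8, Beta.
Theta vs Beta: Theta, 10–5.
Every project loses at least once (Tau loses to Gamma; Gamma loses to Beta; Theta loses to Tau; Beta loses to Theta). The majority relation contains the cycle Tau → Theta → Beta → Tau, so there is no Condorcet winner.

none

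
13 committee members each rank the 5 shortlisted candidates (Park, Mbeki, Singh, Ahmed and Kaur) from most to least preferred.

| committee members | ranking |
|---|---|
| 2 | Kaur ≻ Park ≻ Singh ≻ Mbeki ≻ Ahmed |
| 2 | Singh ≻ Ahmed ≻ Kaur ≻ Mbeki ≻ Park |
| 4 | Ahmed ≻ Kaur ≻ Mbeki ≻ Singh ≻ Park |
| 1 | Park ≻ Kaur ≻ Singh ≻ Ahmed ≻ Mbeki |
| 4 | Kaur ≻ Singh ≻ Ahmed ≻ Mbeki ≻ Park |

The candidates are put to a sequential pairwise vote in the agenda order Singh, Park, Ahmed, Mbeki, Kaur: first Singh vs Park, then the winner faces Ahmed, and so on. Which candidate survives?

Kaur

Round 1: Singh vs Park — 10–3, Singh advances.
Round 2: Singh vs Ahmed — 9–4, Singh advances.
Round 3: Singh vs Mbeki — 9–4, Singh advances.
Round 4: Singh vs Kaur — 2–11, Kaur advances.
Kaur survives the agenda.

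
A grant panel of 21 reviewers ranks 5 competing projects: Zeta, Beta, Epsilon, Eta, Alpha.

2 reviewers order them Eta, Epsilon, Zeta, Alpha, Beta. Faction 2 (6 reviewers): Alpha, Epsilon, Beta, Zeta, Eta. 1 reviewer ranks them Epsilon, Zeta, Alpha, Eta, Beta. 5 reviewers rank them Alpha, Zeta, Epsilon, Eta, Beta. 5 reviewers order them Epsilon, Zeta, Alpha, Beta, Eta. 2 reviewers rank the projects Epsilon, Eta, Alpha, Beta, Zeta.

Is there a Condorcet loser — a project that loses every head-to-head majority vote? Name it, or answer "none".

Head-to-head results (21 reviewers):
Zeta vs Beta: Zeta preferred on 2+1+5+5 = 13 ballots; Zeta wins 13–8.
Zeta vs Epsilon: 5 for Zeta, 16 for Epsilon — Epsilon by 16–5.
Zeta vs Eta: Zeta wins 17–4.
Zeta vs Alpha: 2+1+5 = 8 for Zeta, 13 for Alpha — Alpha by 13–8.
Beta vs Epsilon: Epsilon, 21–0.
Beta vs Eta: Beta preferred on 6+5 = 11 ballots; Beta wins 11–10.
Beta–Alpha: Alpha 21–0.
Epsilon–Eta: Epsilon 19–2.
Epsilon vs Alpha: Epsilon preferred on 2+1+5+2 = 10 ballots; Alpha wins 11–10.
Eta vs Alpha: Eta is ranked higher on 2+2 = 4 ballots, Alpha on 17. Alpha wins 17–4.
Eta loses to every other project — it is the Condorcet loser.

Eta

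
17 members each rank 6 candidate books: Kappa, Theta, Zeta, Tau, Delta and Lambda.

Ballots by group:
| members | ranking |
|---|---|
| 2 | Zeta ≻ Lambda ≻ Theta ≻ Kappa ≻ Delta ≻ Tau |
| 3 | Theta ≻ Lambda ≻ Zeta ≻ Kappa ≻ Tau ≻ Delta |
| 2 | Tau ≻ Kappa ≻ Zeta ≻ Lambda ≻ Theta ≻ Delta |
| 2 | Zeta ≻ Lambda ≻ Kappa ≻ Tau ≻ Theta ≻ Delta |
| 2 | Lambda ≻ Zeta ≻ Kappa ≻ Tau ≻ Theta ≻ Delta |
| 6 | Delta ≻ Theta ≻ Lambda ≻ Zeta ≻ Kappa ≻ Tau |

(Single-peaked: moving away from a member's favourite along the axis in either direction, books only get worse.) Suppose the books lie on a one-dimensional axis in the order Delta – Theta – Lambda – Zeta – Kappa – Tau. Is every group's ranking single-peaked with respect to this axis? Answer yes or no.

Axis positions: Delta=1, Theta=2, Lambda=3, Zeta=4, Kappa=5, Tau=6.
Group 1 (peak Zeta at position 4): ranking walks positions 4-3-2-5-1-6, expanding outward from the peak — single-peaked.
Group 2 (peak Theta at position 2): ranking walks positions 2-3-4-5-6-1, expanding outward from the peak — single-peaked.
Group 3 (peak Tau at position 6): ranking walks positions 6-5-4-3-2-1, expanding outward from the peak — single-peaked.
Group 4 (peak Zeta at position 4): ranking walks positions 4-3-5-6-2-1, expanding outward from the peak — single-peaked.
Group 5 (peak Lambda at position 3): ranking walks positions 3-4-5-6-2-1, expanding outward from the peak — single-peaked.
Group 6 (peak Delta at position 1): ranking walks positions 1-2-3-4-5-6, expanding outward from the peak — single-peaked.
Every ranking is single-peaked on this axis.

yes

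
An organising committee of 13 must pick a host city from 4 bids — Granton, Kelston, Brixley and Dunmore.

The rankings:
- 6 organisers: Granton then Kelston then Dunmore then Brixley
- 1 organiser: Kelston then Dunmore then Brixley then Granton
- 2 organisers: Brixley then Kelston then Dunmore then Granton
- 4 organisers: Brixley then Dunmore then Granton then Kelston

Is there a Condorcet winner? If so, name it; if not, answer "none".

Check each pair by majority over 13 ballots:
Granton–Kelston: Granton 10–3.
Granton–Brixley: Brixley 7–6.
Granton vs Dunmore: Dunmore wins 7–6.
Kelston vs Brixley: Kelston wins 7–6.
Kelston vs Dunmore: Kelston wins 9–4.
Brixley vs Dunmore: Dunmore wins 7–6.
Each city drops at least one matchup (Granton loses to Brixley; Kelston loses to Granton; Brixley loses to Kelston; Dunmore loses to Kelston); the cycle Granton > Kelston > Brixley > Granton rules out a Condorcet winner.

none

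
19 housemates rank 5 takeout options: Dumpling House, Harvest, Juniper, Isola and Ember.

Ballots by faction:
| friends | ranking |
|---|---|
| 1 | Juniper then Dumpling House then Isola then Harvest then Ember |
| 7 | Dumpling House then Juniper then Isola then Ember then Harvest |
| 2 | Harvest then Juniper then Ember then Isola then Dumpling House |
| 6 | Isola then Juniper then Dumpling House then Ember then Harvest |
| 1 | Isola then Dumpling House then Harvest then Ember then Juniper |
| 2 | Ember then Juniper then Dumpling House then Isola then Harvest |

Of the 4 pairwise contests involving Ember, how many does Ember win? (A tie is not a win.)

Ember against each rival (19 friends):
Ember–Dumpling House: Dumpling House 15–4.
Ember–Harvest: Ember 15–4.
Ember vs Juniper: Juniper wins 16–3.
Ember vs Isola: Ember is ranked higher on 2+2 = 4 ballots, Isola on 15. Isola wins 15–4.
Ember beats Harvest; loses to Dumpling House, Juniper, Isola — 1 pairwise win.

1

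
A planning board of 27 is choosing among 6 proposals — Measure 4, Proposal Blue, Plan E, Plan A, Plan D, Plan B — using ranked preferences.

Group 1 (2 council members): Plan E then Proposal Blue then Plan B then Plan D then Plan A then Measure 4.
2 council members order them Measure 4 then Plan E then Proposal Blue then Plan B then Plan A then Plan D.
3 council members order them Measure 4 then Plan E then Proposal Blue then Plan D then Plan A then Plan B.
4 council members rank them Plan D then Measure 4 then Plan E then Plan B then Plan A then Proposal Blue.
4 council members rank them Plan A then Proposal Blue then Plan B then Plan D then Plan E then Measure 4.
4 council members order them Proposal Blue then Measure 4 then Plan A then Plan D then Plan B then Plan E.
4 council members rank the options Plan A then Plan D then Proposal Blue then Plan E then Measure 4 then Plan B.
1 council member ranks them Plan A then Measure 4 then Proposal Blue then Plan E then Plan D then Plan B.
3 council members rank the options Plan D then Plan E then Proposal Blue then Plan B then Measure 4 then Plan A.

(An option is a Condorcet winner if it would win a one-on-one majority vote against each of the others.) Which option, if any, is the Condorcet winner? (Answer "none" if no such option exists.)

none

Pairwise majorities:
Measure 4 vs Proposal Blue: Measure 4 is ranked higher on 2+3+4+1 = 10 ballots, Proposal Blue on 17. Proposal Blue wins 17–10.
Measure 4 vs Plan E: Measure 4 is ranked higher on 2+3+4+4+1 = 14 ballots, Plan E on 13. Measure 4 wins 14–13.
Measure 4 vs Plan A: 16 to 11, Measure 4.
Measure 4 vs Plan D: Measure 4 is ranked higher on 2+3+4+1 = 10 ballots, Plan D on 17. Plan D wins 17–10.
Measure 4 vs Plan B: 18 to 9, Measure 4.
Proposal Blue vs Plan E: Proposal Blue preferred on 4+4+4+1 = 13 ballots; Plan E wins 14–13.
Proposal Blue vs Plan A: 14 to 13, Proposal Blue.
Proposal Blue vs Plan D: 16 to 11, Proposal Blue.
Proposal Blue vs Plan B: 23 to 4, Proposal Blue.
Plan E vs Plan A: 2+2+3+4+3 = 14 for Plan E, 13 for Plan A — Plan E by 14–13.
Plan E vs Plan D: 8 to 19, Plan D.
Plan E vs Plan B: Plan E is ranked higher on 19 ballots, Plan B on 8. Plan E wins 19–8.
Plan A vs Plan D: 15 to 12, Plan A.
Plan A vs Plan B: Plan A preferred on 3+4+4+4+1 = 16 ballots; Plan A wins 16–11.
Plan D vs Plan B: 19 to 8, Plan D.
Each option drops at least one matchup (Measure 4 loses to Proposal Blue; Proposal Blue loses to Plan E; Plan E loses to Measure 4; Plan A loses to Measure 4; Plan D loses to Proposal Blue; Plan B loses to Measure 4); the cycle Measure 4 > Plan E > Proposal Blue > Measure 4 rules out a Condorcet winner.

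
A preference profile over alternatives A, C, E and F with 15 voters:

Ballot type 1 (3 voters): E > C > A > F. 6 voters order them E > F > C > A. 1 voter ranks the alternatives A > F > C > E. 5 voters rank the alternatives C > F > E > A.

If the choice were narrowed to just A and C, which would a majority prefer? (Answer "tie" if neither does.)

Ballots ranking A above C: 1.
Ballots ranking C above A: 15 − 1 = 14.
C wins the head-to-head 14–1.

C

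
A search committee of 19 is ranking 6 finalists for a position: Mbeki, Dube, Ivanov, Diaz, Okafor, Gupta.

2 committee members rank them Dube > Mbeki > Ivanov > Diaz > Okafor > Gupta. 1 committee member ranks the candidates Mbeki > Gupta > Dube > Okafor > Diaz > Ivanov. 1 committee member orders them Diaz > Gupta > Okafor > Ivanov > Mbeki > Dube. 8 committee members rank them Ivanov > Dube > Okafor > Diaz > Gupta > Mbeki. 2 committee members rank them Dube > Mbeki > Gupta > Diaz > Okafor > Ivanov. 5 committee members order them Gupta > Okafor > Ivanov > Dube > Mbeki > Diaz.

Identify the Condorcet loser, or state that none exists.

Pairwise majorities:
Mbeki vs Dube: 2 to 17, Dube.
Mbeki–Ivanov: Ivanov 14–5.
Mbeki vs Diaz: Mbeki, 10–9.
Mbeki vs Okafor: Okafor, 14–5.
Mbeki vs Gupta: Gupta wins 14–5.
Dube vs Ivanov: Ivanov, 14–5.
Dube vs Diaz: 2+1+8+2+5 = 18 for Dube, 1 for Diaz — Dube by 18–1.
Dube vs Okafor: Dube wins 13–6.
Dube vs Gupta: 12 to 7, Dube.
Ivanov vs Diaz: Ivanov wins 15–4.
Ivanov vs Okafor: 10 to 9, Ivanov.
Ivanov vs Gupta: Ivanov preferred on 2+8 = 10 ballots; Ivanov wins 10–9.
Diaz–Okafor: Okafor 14–5.
Diaz vs Gupta: Diaz preferred on 2+1+8 = 11 ballots; Diaz wins 11–8.
Okafor vs Gupta: Okafor is ranked higher on 2+8 = 10 ballots, Gupta on 9. Okafor wins 10–9.
No candidate is winless: Mbeki beats Diaz; Dube beats Mbeki; Ivanov beats Mbeki; Diaz beats Gupta; Okafor beats Mbeki; Gupta beats Mbeki. There is no Condorcet loser.

none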